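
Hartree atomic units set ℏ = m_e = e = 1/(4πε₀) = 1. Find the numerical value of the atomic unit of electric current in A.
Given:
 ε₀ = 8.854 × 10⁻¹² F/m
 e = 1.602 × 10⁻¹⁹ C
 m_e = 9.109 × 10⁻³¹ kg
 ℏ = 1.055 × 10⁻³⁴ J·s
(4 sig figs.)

Dimensional analysis gives I_au = e E_h/ℏ = m_e e⁵/((4πε₀)²ℏ³).
E_h = 4.354 × 10⁻¹⁸ J
e·E_h/ℏ = 6.612 × 10⁻³ A

6.612 × 10⁻³ A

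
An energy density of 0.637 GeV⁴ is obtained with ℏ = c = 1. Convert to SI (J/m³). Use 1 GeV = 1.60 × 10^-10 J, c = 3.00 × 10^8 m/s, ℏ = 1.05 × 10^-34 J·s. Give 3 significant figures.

[E]/[L]³ = [E]⁴/(ℏc)³; restore (ℏc)⁻³.
1 GeV⁴ → 1/(ℏc)³ × (1 GeV in J)⁴ = 2.10 × 10^37 J/m³.
Result: 0.637 × 2.10 × 10^37 = 1.34 × 10^37 J/m³.

1.34 × 10^37 J/m³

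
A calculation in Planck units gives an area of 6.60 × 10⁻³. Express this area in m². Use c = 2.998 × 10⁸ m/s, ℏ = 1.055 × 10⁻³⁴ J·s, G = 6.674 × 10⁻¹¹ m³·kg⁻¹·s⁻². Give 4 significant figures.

1.725 × 10⁻⁷² m²

One Planck area: A_P = ℏG/c³ = 2.613 × 10⁻⁷⁰ m².
6.60 × 10⁻³ × 2.613 × 10⁻⁷⁰ m² = 1.725 × 10⁻⁷² m²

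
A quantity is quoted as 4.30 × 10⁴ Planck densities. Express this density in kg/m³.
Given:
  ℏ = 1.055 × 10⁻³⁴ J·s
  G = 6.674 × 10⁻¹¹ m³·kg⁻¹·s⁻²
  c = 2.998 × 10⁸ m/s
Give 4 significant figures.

One Planck density: ρ_P = c⁵/(ℏG²) = 5.154 × 10⁹⁶ kg/m³.
4.30 × 10⁴ × 5.154 × 10⁹⁶ kg/m³ = 2.216 × 10¹⁰¹ kg/m³

2.216 × 10¹⁰¹ kg/m³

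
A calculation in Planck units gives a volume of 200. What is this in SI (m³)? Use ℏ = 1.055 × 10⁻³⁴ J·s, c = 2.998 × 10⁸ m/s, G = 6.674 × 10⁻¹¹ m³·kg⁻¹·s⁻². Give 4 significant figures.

One Planck volume: V_P = (ℏG/c³)^(3/2) = 4.224 × 10⁻¹⁰⁵ m³.
200 × 4.224 × 10⁻¹⁰⁵ m³ = 8.448 × 10⁻¹⁰³ m³

8.448 × 10⁻¹⁰³ m³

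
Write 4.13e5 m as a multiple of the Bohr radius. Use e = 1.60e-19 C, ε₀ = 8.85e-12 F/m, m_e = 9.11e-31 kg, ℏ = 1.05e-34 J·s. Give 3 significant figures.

7.86e15

Bohr radius: a₀ = 4πε₀ℏ²/(m_e e²) = 5.26e-11 m.
4.13e5 / 5.26e-11 = 7.86e15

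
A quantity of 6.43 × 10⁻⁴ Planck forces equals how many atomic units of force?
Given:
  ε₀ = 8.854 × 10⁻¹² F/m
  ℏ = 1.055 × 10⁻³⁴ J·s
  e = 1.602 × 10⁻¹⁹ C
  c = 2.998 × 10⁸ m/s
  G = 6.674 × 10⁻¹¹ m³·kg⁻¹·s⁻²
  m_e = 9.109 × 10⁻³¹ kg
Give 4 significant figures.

Planck force: F_P = c⁴/G = 1.210 × 10⁴⁴ N
atomic unit of force: F_au = E_h/a₀ = m_e²e⁶/((4πε₀)³ℏ⁴) = 8.220 × 10⁻⁸ N
6.43 × 10⁻⁴ × 1.210 × 10⁴⁴ / 8.220 × 10⁻⁸ = 9.469 × 10⁴⁷

9.469 × 10⁴⁷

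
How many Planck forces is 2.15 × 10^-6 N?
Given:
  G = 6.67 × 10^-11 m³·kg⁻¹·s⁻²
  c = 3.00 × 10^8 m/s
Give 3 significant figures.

1.77 × 10^-50

Planck force: F_P = c⁴/G = 1.21 × 10^44 N.
2.15 × 10^-6 / 1.21 × 10^44 = 1.77 × 10^-50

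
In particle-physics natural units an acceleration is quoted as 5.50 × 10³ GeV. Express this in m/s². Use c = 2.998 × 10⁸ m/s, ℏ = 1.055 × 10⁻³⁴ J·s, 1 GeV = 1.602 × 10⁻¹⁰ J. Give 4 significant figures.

2.504 × 10³⁶ m/s²

Acceleration is [L]/[T]² = c·[E]/ℏ.
1 GeV → c/ℏ × (1 GeV in J) = 4.552 × 10³² m/s².
Result: 5.50 × 10³ × 4.552 × 10³² = 2.504 × 10³⁶ m/s².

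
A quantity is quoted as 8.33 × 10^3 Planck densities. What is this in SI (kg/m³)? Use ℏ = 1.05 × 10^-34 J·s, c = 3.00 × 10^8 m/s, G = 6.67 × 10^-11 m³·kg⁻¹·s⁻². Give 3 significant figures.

One Planck density: ρ_P = c⁵/(ℏG²) = 5.20 × 10^96 kg/m³.
8.33 × 10^3 × 5.20 × 10^96 kg/m³ = 4.33 × 10^100 kg/m³

4.33 × 10^100 kg/m³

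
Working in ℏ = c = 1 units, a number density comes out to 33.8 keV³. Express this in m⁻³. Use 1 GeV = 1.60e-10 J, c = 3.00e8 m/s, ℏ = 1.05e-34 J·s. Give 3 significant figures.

Number density is [L]⁻³ = [E]³/(ℏc)³.
1 GeV³ → 1/(ℏc)³ × (1 GeV in J)³ = 1.31e47 m⁻³.
Convert the energy scale: 33.8 keV³ = 3.38e-17 GeV³.
Result: 3.38e-17 × 1.31e47 = 4.43e30 m⁻³.

4.43e30 m⁻³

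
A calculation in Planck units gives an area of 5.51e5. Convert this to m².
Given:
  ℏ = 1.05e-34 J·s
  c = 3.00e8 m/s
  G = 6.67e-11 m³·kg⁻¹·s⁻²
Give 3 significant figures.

One Planck area: A_P = ℏG/c³ = 2.59e-70 m².
5.51e5 × 2.59e-70 m² = 1.43e-64 m²

1.43e-64 m²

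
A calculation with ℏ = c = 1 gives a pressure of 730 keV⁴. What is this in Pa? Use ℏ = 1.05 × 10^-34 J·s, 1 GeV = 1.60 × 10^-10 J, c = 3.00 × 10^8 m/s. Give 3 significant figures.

1.53 × 10^16 Pa

Pressure is [E]/[L]³ = [E]⁴/(ℏc)³.
1 GeV⁴ → 1/(ℏc)³ × (1 GeV in J)⁴ = 2.10 × 10^37 Pa.
Convert the energy scale: 730 keV⁴ = 7.30 × 10^-22 GeV⁴.
Result: 7.30 × 10^-22 × 2.10 × 10^37 = 1.53 × 10^16 Pa.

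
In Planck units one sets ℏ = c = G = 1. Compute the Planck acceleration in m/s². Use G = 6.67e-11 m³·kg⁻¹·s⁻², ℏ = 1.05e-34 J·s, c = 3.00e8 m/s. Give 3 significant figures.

5.59e51 m/s²

a_P = √(c⁷/(ℏG))
  = √(3.12e103)
  = 5.59e51 m/s²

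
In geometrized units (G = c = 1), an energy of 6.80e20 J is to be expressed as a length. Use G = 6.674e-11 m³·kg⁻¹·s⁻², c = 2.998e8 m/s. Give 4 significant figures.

Energy → length via G/c⁴.
6.80e20 J × (G/c⁴) = 5.618e-24 m

5.618e-24 m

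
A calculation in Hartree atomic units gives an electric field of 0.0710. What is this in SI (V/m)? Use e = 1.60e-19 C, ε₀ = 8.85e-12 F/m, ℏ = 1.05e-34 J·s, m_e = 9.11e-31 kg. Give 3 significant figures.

3.70e10 V/m

One atomic unit of electric field: E_au = E_h/(e a₀) = m_e²e⁵/((4πε₀)³ℏ⁴) = 5.20e11 V/m.
0.0710 × 5.20e11 V/m = 3.70e10 V/m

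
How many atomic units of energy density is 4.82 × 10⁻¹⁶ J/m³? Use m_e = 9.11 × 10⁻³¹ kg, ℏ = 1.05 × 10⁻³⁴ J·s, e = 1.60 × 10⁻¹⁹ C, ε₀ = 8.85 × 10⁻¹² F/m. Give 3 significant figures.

1.60 × 10⁻²⁹

atomic unit of energy density: u_au = E_h/a₀³ = m_e⁴e¹⁰/((4πε₀)⁵ℏ⁸) = 3.01 × 10¹³ J/m³.
4.82 × 10⁻¹⁶ / 3.01 × 10¹³ = 1.60 × 10⁻²⁹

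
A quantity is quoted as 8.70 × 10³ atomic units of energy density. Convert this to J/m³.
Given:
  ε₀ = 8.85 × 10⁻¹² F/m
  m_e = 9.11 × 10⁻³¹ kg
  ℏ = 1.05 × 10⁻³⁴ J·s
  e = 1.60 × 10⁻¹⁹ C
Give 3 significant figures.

2.62 × 10¹⁷ J/m³

One atomic unit of energy density: u_au = E_h/a₀³ = m_e⁴e¹⁰/((4πε₀)⁵ℏ⁸) = 3.01 × 10¹³ J/m³.
8.70 × 10³ × 3.01 × 10¹³ J/m³ = 2.62 × 10¹⁷ J/m³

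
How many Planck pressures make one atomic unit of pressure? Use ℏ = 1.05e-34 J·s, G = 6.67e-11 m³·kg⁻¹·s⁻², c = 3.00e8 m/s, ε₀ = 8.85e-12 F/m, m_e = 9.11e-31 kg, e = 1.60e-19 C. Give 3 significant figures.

atomic unit of pressure: P_au = E_h/a₀³ = m_e⁴e¹⁰/((4πε₀)⁵ℏ⁸) = 3.01e13 Pa
Planck pressure: p_P = c⁷/(ℏG²) = 4.68e113 Pa
ratio = 3.01e13 / 4.68e113 = 6.44e-101

6.44e-101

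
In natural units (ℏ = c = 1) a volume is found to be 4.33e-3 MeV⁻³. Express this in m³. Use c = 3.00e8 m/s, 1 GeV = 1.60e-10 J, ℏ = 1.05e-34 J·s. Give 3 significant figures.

Volume is [L]³ = [E]⁻³·(ℏc)³.
1 GeV⁻³ → (ℏc)³ × (1 GeV in J)⁻³ = 7.63e-48 m³.
Convert the energy scale: 4.33e-3 MeV⁻³ = 4.33e6 GeV⁻³.
Result: 4.33e6 × 7.63e-48 = 3.30e-41 m³.

3.30e-41 m³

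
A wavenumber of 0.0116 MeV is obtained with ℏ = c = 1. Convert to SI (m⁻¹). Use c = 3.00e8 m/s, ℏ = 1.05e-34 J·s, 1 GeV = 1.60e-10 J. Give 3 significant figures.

5.89e10 m⁻¹

Inverse length is [E]/(ℏc).
1 GeV → 1/(ℏc) × (1 GeV in J) = 5.08e15 m⁻¹.
Convert the energy scale: 0.0116 MeV = 1.16e-5 GeV.
Result: 1.16e-5 × 5.08e15 = 5.89e10 m⁻¹.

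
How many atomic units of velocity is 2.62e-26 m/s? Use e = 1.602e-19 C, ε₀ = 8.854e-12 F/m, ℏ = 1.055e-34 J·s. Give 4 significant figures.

1.198e-32

atomic unit of velocity: v_au = e²/(4πε₀ℏ) = 2.186e6 m/s.
2.62e-26 / 2.186e6 = 1.198e-32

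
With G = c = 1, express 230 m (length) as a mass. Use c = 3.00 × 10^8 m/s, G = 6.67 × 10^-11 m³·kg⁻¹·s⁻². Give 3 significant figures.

3.10 × 10^29 kg

Length → mass via c²/G.
230 m × (c²/G) = 3.10 × 10^29 kg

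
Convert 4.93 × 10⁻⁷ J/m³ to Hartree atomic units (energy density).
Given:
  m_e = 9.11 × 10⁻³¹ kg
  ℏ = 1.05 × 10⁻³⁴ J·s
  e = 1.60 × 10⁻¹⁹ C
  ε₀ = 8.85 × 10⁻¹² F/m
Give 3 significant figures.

1.64 × 10⁻²⁰

atomic unit of energy density: u_au = E_h/a₀³ = m_e⁴e¹⁰/((4πε₀)⁵ℏ⁸) = 3.01 × 10¹³ J/m³.
4.93 × 10⁻⁷ / 3.01 × 10¹³ = 1.64 × 10⁻²⁰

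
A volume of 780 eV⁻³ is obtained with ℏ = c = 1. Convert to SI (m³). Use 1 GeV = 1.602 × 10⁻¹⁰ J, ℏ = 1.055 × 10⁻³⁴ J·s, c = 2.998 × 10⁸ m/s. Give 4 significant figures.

6.003 × 10⁻¹⁸ m³

Volume is [L]³ = [E]⁻³·(ℏc)³.
1 GeV⁻³ → (ℏc)³ × (1 GeV in J)⁻³ = 7.696 × 10⁻⁴⁸ m³.
Convert the energy scale: 780 eV⁻³ = 7.80 × 10²⁹ GeV⁻³.
Result: 7.80 × 10²⁹ × 7.696 × 10⁻⁴⁸ = 6.003 × 10⁻¹⁸ m³.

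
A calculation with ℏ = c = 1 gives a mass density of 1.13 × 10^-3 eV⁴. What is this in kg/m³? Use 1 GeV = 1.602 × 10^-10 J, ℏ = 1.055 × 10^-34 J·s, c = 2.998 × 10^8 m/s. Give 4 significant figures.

2.617 × 10^-19 kg/m³

Mass density is [E]/(c²[L]³) = [E]⁴/(ℏ³c⁵).
1 GeV⁴ → 1/(ℏ³c⁵) × (1 GeV in J)⁴ = 2.316 × 10^20 kg/m³.
Convert the energy scale: 1.13 × 10^-3 eV⁴ = 1.13 × 10^-39 GeV⁴.
Result: 1.13 × 10^-39 × 2.316 × 10^20 = 2.617 × 10^-19 kg/m³.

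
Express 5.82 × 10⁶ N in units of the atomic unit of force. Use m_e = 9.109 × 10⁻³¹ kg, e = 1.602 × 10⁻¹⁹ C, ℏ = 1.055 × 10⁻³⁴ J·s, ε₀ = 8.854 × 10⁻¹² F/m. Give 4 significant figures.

7.081 × 10¹³

atomic unit of force: F_au = E_h/a₀ = m_e²e⁶/((4πε₀)³ℏ⁴) = 8.220 × 10⁻⁸ N.
5.82 × 10⁶ / 8.220 × 10⁻⁸ = 7.081 × 10¹³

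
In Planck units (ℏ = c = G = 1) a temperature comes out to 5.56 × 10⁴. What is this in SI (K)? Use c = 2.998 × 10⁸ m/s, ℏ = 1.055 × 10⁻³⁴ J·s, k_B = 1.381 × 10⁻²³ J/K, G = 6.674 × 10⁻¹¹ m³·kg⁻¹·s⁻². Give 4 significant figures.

7.878 × 10³⁶ K

One Planck temperature: T_P = √(ℏc⁵/G) / k_B = 1.417 × 10³² K.
5.56 × 10⁴ × 1.417 × 10³² K = 7.878 × 10³⁶ K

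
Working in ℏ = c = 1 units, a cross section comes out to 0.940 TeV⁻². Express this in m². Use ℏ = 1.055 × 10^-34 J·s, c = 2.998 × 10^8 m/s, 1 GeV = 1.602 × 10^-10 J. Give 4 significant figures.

3.664 × 10^-38 m²

Area is [L]² = [E]⁻²·(ℏc)²; restore (ℏc)².
1 GeV⁻² → (ℏc)² × (1 GeV in J)⁻² = 3.898 × 10^-32 m².
Convert the energy scale: 0.940 TeV⁻² = 9.40 × 10^-7 GeV⁻².
Result: 9.40 × 10^-7 × 3.898 × 10^-32 = 3.664 × 10^-38 m².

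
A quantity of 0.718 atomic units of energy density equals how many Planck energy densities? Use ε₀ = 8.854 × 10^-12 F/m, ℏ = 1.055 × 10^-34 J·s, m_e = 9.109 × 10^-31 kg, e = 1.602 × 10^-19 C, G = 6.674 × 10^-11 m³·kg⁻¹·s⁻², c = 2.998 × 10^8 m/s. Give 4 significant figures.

atomic unit of energy density: u_au = E_h/a₀³ = m_e⁴e¹⁰/((4πε₀)⁵ℏ⁸) = 2.929 × 10^13 J/m³
Planck energy density: u_P = c⁷/(ℏG²) = 4.632 × 10^113 J/m³
0.718 × 2.929 × 10^13 / 4.632 × 10^113 = 4.540 × 10^-101

4.540 × 10^-101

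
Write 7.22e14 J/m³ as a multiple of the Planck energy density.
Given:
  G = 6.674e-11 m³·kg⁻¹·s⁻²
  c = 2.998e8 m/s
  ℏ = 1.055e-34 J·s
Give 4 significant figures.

Planck energy density: u_P = c⁷/(ℏG²) = 4.632e113 J/m³.
7.22e14 / 4.632e113 = 1.559e-99

1.559e-99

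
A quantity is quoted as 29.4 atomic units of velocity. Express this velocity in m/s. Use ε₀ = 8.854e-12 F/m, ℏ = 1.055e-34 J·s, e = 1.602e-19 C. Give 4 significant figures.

One atomic unit of velocity: v_au = e²/(4πε₀ℏ) = 2.186e6 m/s.
29.4 × 2.186e6 m/s = 6.428e7 m/s

6.428e7 m/s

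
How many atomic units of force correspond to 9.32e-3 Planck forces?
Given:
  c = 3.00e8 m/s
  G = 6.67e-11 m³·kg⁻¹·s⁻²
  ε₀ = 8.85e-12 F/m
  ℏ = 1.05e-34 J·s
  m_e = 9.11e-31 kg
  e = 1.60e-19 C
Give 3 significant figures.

1.36e49

Planck force: F_P = c⁴/G = 1.21e44 N
atomic unit of force: F_au = E_h/a₀ = m_e²e⁶/((4πε₀)³ℏ⁴) = 8.33e-8 N
9.32e-3 × 1.21e44 / 8.33e-8 = 1.36e49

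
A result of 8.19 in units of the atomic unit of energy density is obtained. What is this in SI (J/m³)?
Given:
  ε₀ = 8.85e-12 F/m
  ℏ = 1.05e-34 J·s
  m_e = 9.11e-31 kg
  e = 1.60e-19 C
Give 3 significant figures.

One atomic unit of energy density: u_au = E_h/a₀³ = m_e⁴e¹⁰/((4πε₀)⁵ℏ⁸) = 3.01e13 J/m³.
8.19 × 3.01e13 J/m³ = 2.47e14 J/m³

2.47e14 J/m³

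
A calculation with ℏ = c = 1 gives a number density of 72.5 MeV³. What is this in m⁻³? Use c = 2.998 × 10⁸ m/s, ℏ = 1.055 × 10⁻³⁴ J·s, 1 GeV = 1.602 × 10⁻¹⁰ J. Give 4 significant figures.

9.420 × 10³⁹ m⁻³

Number density is [L]⁻³ = [E]³/(ℏc)³.
1 GeV³ → 1/(ℏc)³ × (1 GeV in J)³ = 1.299 × 10⁴⁷ m⁻³.
Convert the energy scale: 72.5 MeV³ = 7.25 × 10⁻⁸ GeV³.
Result: 7.25 × 10⁻⁸ × 1.299 × 10⁴⁷ = 9.420 × 10³⁹ m⁻³.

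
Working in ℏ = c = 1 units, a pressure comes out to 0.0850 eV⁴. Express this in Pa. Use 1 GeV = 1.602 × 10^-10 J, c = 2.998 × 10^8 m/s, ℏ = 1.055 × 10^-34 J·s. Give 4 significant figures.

Pressure is [E]/[L]³ = [E]⁴/(ℏc)³.
1 GeV⁴ → 1/(ℏc)³ × (1 GeV in J)⁴ = 2.082 × 10^37 Pa.
Convert the energy scale: 0.0850 eV⁴ = 8.50 × 10^-38 GeV⁴.
Result: 8.50 × 10^-38 × 2.082 × 10^37 = 1.769 Pa.

1.769 Pa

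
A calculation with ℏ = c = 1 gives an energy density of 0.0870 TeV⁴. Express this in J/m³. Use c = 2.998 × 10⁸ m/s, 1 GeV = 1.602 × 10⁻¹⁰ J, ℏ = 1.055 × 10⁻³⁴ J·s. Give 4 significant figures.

1.811 × 10⁴⁸ J/m³

[E]/[L]³ = [E]⁴/(ℏc)³; restore (ℏc)⁻³.
1 GeV⁴ → 1/(ℏc)³ × (1 GeV in J)⁴ = 2.082 × 10³⁷ J/m³.
Convert the energy scale: 0.0870 TeV⁴ = 8.70 × 10¹⁰ GeV⁴.
Result: 8.70 × 10¹⁰ × 2.082 × 10³⁷ = 1.811 × 10⁴⁸ J/m³.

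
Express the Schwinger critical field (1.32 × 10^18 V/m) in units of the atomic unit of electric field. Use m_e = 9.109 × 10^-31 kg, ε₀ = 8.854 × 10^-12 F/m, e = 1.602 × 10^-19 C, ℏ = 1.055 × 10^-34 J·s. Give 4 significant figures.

atomic unit of electric field: E_au = E_h/(e a₀) = m_e²e⁵/((4πε₀)³ℏ⁴) = 5.131 × 10^11 V/m.
1.32 × 10^18 / 5.131 × 10^11 = 2.573 × 10^6

2.573 × 10^6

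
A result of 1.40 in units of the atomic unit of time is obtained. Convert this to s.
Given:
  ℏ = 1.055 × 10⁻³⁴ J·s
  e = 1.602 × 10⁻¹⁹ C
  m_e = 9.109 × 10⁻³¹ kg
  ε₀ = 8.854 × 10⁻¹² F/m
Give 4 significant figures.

One atomic unit of time: τ_au = (4πε₀)²ℏ³/(m_e e⁴) = 2.423 × 10⁻¹⁷ s.
1.40 × 2.423 × 10⁻¹⁷ s = 3.392 × 10⁻¹⁷ s

3.392 × 10⁻¹⁷ s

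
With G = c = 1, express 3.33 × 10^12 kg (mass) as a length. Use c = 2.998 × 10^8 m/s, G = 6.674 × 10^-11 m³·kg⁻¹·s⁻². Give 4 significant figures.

In G = c = 1 units mass has dimensions of length; the conversion factor is G/c².
3.33 × 10^12 kg × (G/c²) = 2.473 × 10^-15 m

2.473 × 10^-15 m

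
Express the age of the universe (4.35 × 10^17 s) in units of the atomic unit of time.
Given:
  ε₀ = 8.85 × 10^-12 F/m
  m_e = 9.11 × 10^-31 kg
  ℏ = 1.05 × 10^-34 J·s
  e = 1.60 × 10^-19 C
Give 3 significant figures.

1.81 × 10^34

atomic unit of time: τ_au = (4πε₀)²ℏ³/(m_e e⁴) = 2.40 × 10^-17 s.
4.35 × 10^17 / 2.40 × 10^-17 = 1.81 × 10^34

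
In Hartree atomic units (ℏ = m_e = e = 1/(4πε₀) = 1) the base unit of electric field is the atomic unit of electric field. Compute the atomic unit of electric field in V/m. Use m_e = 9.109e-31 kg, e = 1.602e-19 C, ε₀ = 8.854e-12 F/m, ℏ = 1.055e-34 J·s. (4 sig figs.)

5.131e11 V/m

E_au = E_h/(e a₀) = m_e²e⁵/((4πε₀)³ℏ⁴)
E_h = 4.354e-18 J
a₀ = 5.297e-11 m
E_h/(e·a₀) = 5.131e11 V/m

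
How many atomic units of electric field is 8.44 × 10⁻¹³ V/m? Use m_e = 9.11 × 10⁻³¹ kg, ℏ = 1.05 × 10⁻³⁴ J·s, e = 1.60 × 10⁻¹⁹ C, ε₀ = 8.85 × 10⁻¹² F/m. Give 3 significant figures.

1.62 × 10⁻²⁴

atomic unit of electric field: E_au = E_h/(e a₀) = m_e²e⁵/((4πε₀)³ℏ⁴) = 5.20 × 10¹¹ V/m.
8.44 × 10⁻¹³ / 5.20 × 10¹¹ = 1.62 × 10⁻²⁴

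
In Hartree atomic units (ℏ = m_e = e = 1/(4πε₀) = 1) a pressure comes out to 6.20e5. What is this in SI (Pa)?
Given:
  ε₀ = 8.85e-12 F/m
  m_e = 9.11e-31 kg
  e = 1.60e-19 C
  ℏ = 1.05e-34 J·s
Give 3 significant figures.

One atomic unit of pressure: P_au = E_h/a₀³ = m_e⁴e¹⁰/((4πε₀)⁵ℏ⁸) = 3.01e13 Pa.
6.20e5 × 3.01e13 Pa = 1.87e19 Pa

1.87e19 Pa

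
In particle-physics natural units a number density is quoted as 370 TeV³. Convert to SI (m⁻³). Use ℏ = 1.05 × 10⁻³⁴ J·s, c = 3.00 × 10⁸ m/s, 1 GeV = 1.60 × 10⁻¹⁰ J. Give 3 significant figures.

Number density is [L]⁻³ = [E]³/(ℏc)³.
1 GeV³ → 1/(ℏc)³ × (1 GeV in J)³ = 1.31 × 10⁴⁷ m⁻³.
Convert the energy scale: 370 TeV³ = 3.70 × 10¹¹ GeV³.
Result: 3.70 × 10¹¹ × 1.31 × 10⁴⁷ = 4.85 × 10⁵⁸ m⁻³.

4.85 × 10⁵⁸ m⁻³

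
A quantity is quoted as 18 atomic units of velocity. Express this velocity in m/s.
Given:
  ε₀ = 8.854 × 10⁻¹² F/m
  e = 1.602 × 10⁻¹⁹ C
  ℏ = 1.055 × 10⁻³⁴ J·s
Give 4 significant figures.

3.935 × 10⁷ m/s

One atomic unit of velocity: v_au = e²/(4πε₀ℏ) = 2.186 × 10⁶ m/s.
18 × 2.186 × 10⁶ m/s = 3.935 × 10⁷ m/s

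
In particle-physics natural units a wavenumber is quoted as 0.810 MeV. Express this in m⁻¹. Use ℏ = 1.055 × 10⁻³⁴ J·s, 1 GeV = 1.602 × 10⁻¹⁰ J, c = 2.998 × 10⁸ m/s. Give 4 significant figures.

Inverse length is [E]/(ℏc).
1 GeV → 1/(ℏc) × (1 GeV in J) = 5.065 × 10¹⁵ m⁻¹.
Convert the energy scale: 0.810 MeV = 8.10 × 10⁻⁴ GeV.
Result: 8.10 × 10⁻⁴ × 5.065 × 10¹⁵ = 4.103 × 10¹² m⁻¹.

4.103 × 10¹² m⁻¹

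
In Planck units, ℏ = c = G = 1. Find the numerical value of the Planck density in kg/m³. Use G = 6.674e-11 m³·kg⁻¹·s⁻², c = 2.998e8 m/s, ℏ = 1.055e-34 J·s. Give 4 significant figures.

5.154e96 kg/m³

The unique combination of the constants set to 1 with dimensions of density is ρ_P = c⁵/(ℏG²).
  = 2.422e42 / 4.699e-55
  = 5.154e96 kg/m³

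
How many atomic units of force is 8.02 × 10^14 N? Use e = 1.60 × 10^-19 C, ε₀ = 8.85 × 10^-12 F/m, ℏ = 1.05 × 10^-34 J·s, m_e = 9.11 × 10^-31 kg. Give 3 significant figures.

atomic unit of force: F_au = E_h/a₀ = m_e²e⁶/((4πε₀)³ℏ⁴) = 8.33 × 10^-8 N.
8.02 × 10^14 / 8.33 × 10^-8 = 9.63 × 10^21

9.63 × 10^21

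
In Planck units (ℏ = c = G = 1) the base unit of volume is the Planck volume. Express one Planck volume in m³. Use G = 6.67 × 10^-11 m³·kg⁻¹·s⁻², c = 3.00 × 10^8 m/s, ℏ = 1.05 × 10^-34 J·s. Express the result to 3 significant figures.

4.18 × 10^-105 m³

V_P = (ℏG/c³)^(3/2)
  = √(1.75 × 10^-209)
  = 4.18 × 10^-105 m³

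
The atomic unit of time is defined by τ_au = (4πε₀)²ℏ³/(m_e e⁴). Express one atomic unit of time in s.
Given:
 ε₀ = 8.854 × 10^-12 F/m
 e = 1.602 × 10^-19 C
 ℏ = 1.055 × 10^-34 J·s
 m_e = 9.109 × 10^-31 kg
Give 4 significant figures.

2.423 × 10^-17 s

τ_au = (4πε₀)²ℏ³/(m_e e⁴)
E_h = 4.354 × 10^-18 J
ℏ/E_h = 2.423 × 10^-17 s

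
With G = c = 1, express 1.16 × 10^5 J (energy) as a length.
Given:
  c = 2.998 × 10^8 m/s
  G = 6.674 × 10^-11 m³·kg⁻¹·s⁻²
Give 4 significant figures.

Energy → length via G/c⁴.
1.16 × 10^5 J × (G/c⁴) = 9.583 × 10^-40 m

9.583 × 10^-40 m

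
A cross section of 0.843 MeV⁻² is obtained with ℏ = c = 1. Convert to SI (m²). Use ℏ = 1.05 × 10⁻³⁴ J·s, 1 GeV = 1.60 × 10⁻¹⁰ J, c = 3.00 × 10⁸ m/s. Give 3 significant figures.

Area is [L]² = [E]⁻²·(ℏc)²; restore (ℏc)².
1 GeV⁻² → (ℏc)² × (1 GeV in J)⁻² = 3.88 × 10⁻³² m².
Convert the energy scale: 0.843 MeV⁻² = 8.43 × 10⁵ GeV⁻².
Result: 8.43 × 10⁵ × 3.88 × 10⁻³² = 3.27 × 10⁻²⁶ m².

3.27 × 10⁻²⁶ m²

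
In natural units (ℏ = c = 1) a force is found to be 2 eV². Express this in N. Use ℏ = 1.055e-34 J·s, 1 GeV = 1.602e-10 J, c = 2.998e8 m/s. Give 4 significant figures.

1.623e-12 N

Force is [E]/[L] = [E]²/(ℏc); restore (ℏc)⁻¹.
1 GeV² → 1/(ℏc) × (1 GeV in J)² = 8.114e5 N.
Convert the energy scale: 2 eV² = 2.00e-18 GeV².
Result: 2.00e-18 × 8.114e5 = 1.623e-12 N.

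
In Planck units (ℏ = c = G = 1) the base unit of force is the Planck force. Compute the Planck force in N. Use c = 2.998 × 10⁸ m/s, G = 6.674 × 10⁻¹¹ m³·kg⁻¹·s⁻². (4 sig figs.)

F_P = c⁴/G
  = 8.078 × 10³³ / 6.674 × 10⁻¹¹
  = 1.210 × 10⁴⁴ N

1.210 × 10⁴⁴ N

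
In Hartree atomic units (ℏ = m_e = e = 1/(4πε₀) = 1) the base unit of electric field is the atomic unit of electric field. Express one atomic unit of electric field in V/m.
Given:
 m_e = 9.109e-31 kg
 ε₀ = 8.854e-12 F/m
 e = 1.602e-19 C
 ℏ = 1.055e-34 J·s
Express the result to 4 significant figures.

5.131e11 V/m

E_au = E_h/(e a₀) = m_e²e⁵/((4πε₀)³ℏ⁴)
E_h = 4.354e-18 J
a₀ = 5.297e-11 m
E_h/(e·a₀) = 5.131e11 V/m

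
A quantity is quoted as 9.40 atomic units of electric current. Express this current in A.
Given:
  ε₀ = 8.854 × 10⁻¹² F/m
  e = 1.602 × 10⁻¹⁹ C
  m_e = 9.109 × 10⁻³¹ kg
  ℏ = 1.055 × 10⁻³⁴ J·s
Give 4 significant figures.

One atomic unit of electric current: I_au = e E_h/ℏ = m_e e⁵/((4πε₀)²ℏ³) = 6.612 × 10⁻³ A.
9.40 × 6.612 × 10⁻³ A = 0.06215 A

0.06215 A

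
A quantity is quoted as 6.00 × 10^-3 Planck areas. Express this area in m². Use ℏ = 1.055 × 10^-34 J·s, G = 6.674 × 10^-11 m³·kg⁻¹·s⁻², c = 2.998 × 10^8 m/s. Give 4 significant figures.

One Planck area: A_P = ℏG/c³ = 2.613 × 10^-70 m².
6.00 × 10^-3 × 2.613 × 10^-70 m² = 1.568 × 10^-72 m²

1.568 × 10^-72 m²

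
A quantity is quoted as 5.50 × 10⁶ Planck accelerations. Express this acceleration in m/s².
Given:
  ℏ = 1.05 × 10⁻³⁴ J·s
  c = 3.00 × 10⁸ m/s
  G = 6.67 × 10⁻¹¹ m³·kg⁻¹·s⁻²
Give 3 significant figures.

One Planck acceleration: a_P = √(c⁷/(ℏG)) = 5.59 × 10⁵¹ m/s².
5.50 × 10⁶ × 5.59 × 10⁵¹ m/s² = 3.07 × 10⁵⁸ m/s²

3.07 × 10⁵⁸ m/s²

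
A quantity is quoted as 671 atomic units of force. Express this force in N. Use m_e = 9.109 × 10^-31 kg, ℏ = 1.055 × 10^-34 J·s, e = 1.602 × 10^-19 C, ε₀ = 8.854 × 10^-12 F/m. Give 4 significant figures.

5.515 × 10^-5 N

One atomic unit of force: F_au = E_h/a₀ = m_e²e⁶/((4πε₀)³ℏ⁴) = 8.220 × 10^-8 N.
671 × 8.220 × 10^-8 N = 5.515 × 10^-5 N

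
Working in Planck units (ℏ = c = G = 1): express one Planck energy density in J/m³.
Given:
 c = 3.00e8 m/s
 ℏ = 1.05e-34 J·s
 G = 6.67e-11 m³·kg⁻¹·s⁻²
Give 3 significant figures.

Dimensional analysis gives u_P = c⁷/(ℏG²).
  = 2.19e59 / 4.67e-55
  = 4.68e113 J/m³

4.68e113 J/m³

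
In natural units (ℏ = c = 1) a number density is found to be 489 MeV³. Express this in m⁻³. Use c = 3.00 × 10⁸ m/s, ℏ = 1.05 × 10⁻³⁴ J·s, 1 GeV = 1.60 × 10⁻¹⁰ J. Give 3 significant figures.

Number density is [L]⁻³ = [E]³/(ℏc)³.
1 GeV³ → 1/(ℏc)³ × (1 GeV in J)³ = 1.31 × 10⁴⁷ m⁻³.
Convert the energy scale: 489 MeV³ = 4.89 × 10⁻⁷ GeV³.
Result: 4.89 × 10⁻⁷ × 1.31 × 10⁴⁷ = 6.41 × 10⁴⁰ m⁻³.

6.41 × 10⁴⁰ m⁻³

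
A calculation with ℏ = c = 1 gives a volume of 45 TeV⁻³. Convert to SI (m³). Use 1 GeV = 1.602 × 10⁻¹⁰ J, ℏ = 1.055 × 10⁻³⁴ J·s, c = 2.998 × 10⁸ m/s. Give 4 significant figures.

3.463 × 10⁻⁵⁵ m³

Volume is [L]³ = [E]⁻³·(ℏc)³.
1 GeV⁻³ → (ℏc)³ × (1 GeV in J)⁻³ = 7.696 × 10⁻⁴⁸ m³.
Convert the energy scale: 45 TeV⁻³ = 4.50 × 10⁻⁸ GeV⁻³.
Result: 4.50 × 10⁻⁸ × 7.696 × 10⁻⁴⁸ = 3.463 × 10⁻⁵⁵ m³.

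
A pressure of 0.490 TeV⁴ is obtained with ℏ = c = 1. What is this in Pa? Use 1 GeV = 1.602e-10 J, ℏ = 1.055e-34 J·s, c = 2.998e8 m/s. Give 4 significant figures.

1.020e49 Pa

Pressure is [E]/[L]³ = [E]⁴/(ℏc)³.
1 GeV⁴ → 1/(ℏc)³ × (1 GeV in J)⁴ = 2.082e37 Pa.
Convert the energy scale: 0.490 TeV⁴ = 4.90e11 GeV⁴.
Result: 4.90e11 × 2.082e37 = 1.020e49 Pa.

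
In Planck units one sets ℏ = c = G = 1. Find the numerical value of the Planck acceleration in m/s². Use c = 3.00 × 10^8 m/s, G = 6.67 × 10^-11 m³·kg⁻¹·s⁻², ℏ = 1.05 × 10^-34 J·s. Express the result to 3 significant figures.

a_P = √(c⁷/(ℏG))
  = √(3.12 × 10^103)
  = 5.59 × 10^51 m/s²

5.59 × 10^51 m/s²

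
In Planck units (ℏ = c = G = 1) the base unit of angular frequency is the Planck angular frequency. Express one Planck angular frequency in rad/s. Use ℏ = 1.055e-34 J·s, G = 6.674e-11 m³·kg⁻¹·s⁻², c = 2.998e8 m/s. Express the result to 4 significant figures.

ω_P = √(c⁵/(ℏG))
  = √(3.440e86)
  = 1.855e43 rad/s

1.855e43 rad/s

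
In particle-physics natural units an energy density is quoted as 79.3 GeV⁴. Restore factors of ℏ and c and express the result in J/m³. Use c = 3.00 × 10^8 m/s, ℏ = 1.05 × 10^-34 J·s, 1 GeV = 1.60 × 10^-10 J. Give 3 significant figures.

[E]/[L]³ = [E]⁴/(ℏc)³; restore (ℏc)⁻³.
1 GeV⁴ → 1/(ℏc)³ × (1 GeV in J)⁴ = 2.10 × 10^37 J/m³.
Result: 79.3 × 2.10 × 10^37 = 1.66 × 10^39 J/m³.

1.66 × 10^39 J/m³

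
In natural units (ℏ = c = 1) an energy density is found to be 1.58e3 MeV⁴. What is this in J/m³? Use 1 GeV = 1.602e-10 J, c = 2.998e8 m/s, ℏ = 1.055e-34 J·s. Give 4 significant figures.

3.289e28 J/m³

[E]/[L]³ = [E]⁴/(ℏc)³; restore (ℏc)⁻³.
1 GeV⁴ → 1/(ℏc)³ × (1 GeV in J)⁴ = 2.082e37 J/m³.
Convert the energy scale: 1.58e3 MeV⁴ = 1.58e-9 GeV⁴.
Result: 1.58e-9 × 2.082e37 = 3.289e28 J/m³.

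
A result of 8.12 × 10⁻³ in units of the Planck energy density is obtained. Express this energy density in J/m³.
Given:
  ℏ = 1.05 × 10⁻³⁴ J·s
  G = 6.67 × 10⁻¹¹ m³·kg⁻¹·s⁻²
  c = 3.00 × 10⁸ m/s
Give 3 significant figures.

One Planck energy density: u_P = c⁷/(ℏG²) = 4.68 × 10¹¹³ J/m³.
8.12 × 10⁻³ × 4.68 × 10¹¹³ J/m³ = 3.80 × 10¹¹¹ J/m³

3.80 × 10¹¹¹ J/m³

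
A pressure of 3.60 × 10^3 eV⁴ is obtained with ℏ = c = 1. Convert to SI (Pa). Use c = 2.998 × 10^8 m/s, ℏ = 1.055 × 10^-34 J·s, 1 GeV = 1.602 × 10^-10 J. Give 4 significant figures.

7.494 × 10^4 Pa

Pressure is [E]/[L]³ = [E]⁴/(ℏc)³.
1 GeV⁴ → 1/(ℏc)³ × (1 GeV in J)⁴ = 2.082 × 10^37 Pa.
Convert the energy scale: 3.60 × 10^3 eV⁴ = 3.60 × 10^-33 GeV⁴.
Result: 3.60 × 10^-33 × 2.082 × 10^37 = 7.494 × 10^4 Pa.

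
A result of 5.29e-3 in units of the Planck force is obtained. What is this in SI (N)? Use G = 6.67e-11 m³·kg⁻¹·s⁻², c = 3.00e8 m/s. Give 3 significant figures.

6.42e41 N

One Planck force: F_P = c⁴/G = 1.21e44 N.
5.29e-3 × 1.21e44 N = 6.42e41 N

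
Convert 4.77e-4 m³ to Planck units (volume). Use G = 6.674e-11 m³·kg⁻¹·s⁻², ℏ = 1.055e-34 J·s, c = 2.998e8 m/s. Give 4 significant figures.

1.129e101

Planck volume: V_P = (ℏG/c³)^(3/2) = 4.224e-105 m³.
4.77e-4 / 4.224e-105 = 1.129e101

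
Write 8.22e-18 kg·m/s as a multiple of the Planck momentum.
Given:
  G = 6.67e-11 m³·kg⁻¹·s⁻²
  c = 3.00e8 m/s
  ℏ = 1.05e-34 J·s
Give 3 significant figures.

Planck momentum: p_P = √(ℏc³/G) = 6.52 kg·m/s.
8.22e-18 / 6.52 = 1.26e-18

1.26e-18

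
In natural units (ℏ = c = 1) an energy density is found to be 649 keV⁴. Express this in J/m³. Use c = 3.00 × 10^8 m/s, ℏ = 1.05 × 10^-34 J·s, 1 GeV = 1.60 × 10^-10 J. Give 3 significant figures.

[E]/[L]³ = [E]⁴/(ℏc)³; restore (ℏc)⁻³.
1 GeV⁴ → 1/(ℏc)³ × (1 GeV in J)⁴ = 2.10 × 10^37 J/m³.
Convert the energy scale: 649 keV⁴ = 6.49 × 10^-22 GeV⁴.
Result: 6.49 × 10^-22 × 2.10 × 10^37 = 1.36 × 10^16 J/m³.

1.36 × 10^16 J/m³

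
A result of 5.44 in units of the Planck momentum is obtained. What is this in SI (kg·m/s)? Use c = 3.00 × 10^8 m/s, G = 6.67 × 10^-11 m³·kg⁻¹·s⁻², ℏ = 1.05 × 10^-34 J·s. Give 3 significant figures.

35.5 kg·m/s

One Planck momentum: p_P = √(ℏc³/G) = 6.52 kg·m/s.
5.44 × 6.52 kg·m/s = 35.5 kg·m/s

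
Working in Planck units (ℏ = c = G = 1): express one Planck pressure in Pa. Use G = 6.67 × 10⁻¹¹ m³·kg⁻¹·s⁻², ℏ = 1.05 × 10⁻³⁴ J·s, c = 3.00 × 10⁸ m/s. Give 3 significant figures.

Dimensional analysis gives p_P = c⁷/(ℏG²).
  = 2.19 × 10⁵⁹ / 4.67 × 10⁻⁵⁵
  = 4.68 × 10¹¹³ Pa

4.68 × 10¹¹³ Pa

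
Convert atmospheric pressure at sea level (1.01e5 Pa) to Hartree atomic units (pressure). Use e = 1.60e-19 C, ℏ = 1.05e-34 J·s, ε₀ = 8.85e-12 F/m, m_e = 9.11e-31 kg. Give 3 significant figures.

3.35e-9

atomic unit of pressure: P_au = E_h/a₀³ = m_e⁴e¹⁰/((4πε₀)⁵ℏ⁸) = 3.01e13 Pa.
1.01e5 / 3.01e13 = 3.35e-9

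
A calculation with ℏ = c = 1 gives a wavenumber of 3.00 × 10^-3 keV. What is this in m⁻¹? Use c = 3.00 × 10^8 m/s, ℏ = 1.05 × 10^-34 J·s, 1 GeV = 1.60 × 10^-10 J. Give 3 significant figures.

1.52 × 10^7 m⁻¹

Inverse length is [E]/(ℏc).
1 GeV → 1/(ℏc) × (1 GeV in J) = 5.08 × 10^15 m⁻¹.
Convert the energy scale: 3.00 × 10^-3 keV = 3.00 × 10^-9 GeV.
Result: 3.00 × 10^-9 × 5.08 × 10^15 = 1.52 × 10^7 m⁻¹.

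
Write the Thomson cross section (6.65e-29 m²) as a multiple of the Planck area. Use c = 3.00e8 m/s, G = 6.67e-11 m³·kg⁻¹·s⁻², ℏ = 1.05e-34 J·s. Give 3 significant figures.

Planck area: A_P = ℏG/c³ = 2.59e-70 m².
6.65e-29 / 2.59e-70 = 2.56e41

2.56e41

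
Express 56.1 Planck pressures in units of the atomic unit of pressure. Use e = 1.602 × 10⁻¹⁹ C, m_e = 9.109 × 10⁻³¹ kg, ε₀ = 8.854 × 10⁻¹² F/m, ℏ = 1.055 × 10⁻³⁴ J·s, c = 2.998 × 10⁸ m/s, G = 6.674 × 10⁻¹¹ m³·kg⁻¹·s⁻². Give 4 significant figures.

8.872 × 10¹⁰¹

Planck pressure: p_P = c⁷/(ℏG²) = 4.632 × 10¹¹³ Pa
atomic unit of pressure: P_au = E_h/a₀³ = m_e⁴e¹⁰/((4πε₀)⁵ℏ⁸) = 2.929 × 10¹³ Pa
56.1 × 4.632 × 10¹¹³ / 2.929 × 10¹³ = 8.872 × 10¹⁰¹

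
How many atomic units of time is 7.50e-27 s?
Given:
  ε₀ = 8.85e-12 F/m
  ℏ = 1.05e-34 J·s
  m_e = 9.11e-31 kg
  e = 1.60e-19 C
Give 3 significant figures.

3.13e-10

atomic unit of time: τ_au = (4πε₀)²ℏ³/(m_e e⁴) = 2.40e-17 s.
7.50e-27 / 2.40e-17 = 3.13e-10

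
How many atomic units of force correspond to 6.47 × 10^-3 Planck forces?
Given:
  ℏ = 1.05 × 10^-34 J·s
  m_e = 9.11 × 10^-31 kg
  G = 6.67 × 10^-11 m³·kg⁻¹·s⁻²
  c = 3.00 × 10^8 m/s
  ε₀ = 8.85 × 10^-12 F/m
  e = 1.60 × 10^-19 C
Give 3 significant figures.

Planck force: F_P = c⁴/G = 1.21 × 10^44 N
atomic unit of force: F_au = E_h/a₀ = m_e²e⁶/((4πε₀)³ℏ⁴) = 8.33 × 10^-8 N
6.47 × 10^-3 × 1.21 × 10^44 / 8.33 × 10^-8 = 9.43 × 10^48

9.43 × 10^48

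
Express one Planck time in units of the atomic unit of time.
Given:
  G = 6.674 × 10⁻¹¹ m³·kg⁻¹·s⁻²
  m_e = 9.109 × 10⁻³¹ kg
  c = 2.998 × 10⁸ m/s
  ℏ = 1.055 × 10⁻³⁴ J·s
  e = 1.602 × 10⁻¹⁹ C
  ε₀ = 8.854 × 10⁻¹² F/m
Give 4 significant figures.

Planck time: t_P = √(ℏG/c⁵) = 5.392 × 10⁻⁴⁴ s
atomic unit of time: τ_au = (4πε₀)²ℏ³/(m_e e⁴) = 2.423 × 10⁻¹⁷ s
ratio = 5.392 × 10⁻⁴⁴ / 2.423 × 10⁻¹⁷ = 2.225 × 10⁻²⁷

2.225 × 10⁻²⁷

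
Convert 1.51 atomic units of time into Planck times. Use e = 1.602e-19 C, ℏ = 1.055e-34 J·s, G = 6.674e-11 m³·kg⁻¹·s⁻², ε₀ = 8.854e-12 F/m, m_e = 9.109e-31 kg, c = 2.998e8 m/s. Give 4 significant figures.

6.785e26

atomic unit of time: τ_au = (4πε₀)²ℏ³/(m_e e⁴) = 2.423e-17 s
Planck time: t_P = √(ℏG/c⁵) = 5.392e-44 s
1.51 × 2.423e-17 / 5.392e-44 = 6.785e26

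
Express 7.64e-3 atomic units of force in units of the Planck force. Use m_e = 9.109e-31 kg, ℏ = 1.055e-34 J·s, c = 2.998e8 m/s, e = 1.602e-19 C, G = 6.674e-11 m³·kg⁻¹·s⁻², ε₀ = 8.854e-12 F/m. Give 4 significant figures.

atomic unit of force: F_au = E_h/a₀ = m_e²e⁶/((4πε₀)³ℏ⁴) = 8.220e-8 N
Planck force: F_P = c⁴/G = 1.210e44 N
7.64e-3 × 8.220e-8 / 1.210e44 = 5.188e-54

5.188e-54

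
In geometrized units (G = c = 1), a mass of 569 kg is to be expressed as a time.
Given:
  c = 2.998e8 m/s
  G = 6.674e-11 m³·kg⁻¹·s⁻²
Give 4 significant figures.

1.409e-33 s

Mass → time via G/c³.
569 kg × (G/c³) = 1.409e-33 s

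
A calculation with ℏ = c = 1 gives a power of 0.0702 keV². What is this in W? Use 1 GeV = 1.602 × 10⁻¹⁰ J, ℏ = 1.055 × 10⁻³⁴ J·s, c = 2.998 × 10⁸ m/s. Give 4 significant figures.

17.08 W

Power is [E]/[T] = [E]²/ℏ.
1 GeV² → 1/ℏ × (1 GeV in J)² = 2.433 × 10¹⁴ W.
Convert the energy scale: 0.0702 keV² = 7.02 × 10⁻¹⁴ GeV².
Result: 7.02 × 10⁻¹⁴ × 2.433 × 10¹⁴ = 17.08 W.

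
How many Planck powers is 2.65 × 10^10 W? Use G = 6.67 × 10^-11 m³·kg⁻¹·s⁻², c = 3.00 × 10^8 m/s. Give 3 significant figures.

7.27 × 10^-43

Planck power: P_P = c⁵/G = 3.64 × 10^52 W.
2.65 × 10^10 / 3.64 × 10^52 = 7.27 × 10^-43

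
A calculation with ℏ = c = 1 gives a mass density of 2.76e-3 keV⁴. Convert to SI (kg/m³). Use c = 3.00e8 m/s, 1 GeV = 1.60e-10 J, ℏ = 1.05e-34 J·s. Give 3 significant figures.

Mass density is [E]/(c²[L]³) = [E]⁴/(ℏ³c⁵).
1 GeV⁴ → 1/(ℏ³c⁵) × (1 GeV in J)⁴ = 2.33e20 kg/m³.
Convert the energy scale: 2.76e-3 keV⁴ = 2.76e-27 GeV⁴.
Result: 2.76e-27 × 2.33e20 = 6.43e-7 kg/m³.

6.43e-7 kg/m³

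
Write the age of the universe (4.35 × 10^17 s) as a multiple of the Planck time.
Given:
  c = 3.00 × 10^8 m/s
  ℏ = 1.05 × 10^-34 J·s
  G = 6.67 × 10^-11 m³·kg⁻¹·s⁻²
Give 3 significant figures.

8.10 × 10^60

Planck time: t_P = √(ℏG/c⁵) = 5.37 × 10^-44 s.
4.35 × 10^17 / 5.37 × 10^-44 = 8.10 × 10^60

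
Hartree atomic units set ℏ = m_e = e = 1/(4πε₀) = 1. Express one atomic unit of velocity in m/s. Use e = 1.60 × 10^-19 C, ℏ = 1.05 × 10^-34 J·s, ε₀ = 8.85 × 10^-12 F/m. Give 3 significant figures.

2.19 × 10^6 m/s

The unique combination of the constants set to 1 with dimensions of velocity is v_au = e²/(4πε₀ℏ).
  = 2.56 × 10^-38 / 1.17 × 10^-44
  = 2.19 × 10^6 m/s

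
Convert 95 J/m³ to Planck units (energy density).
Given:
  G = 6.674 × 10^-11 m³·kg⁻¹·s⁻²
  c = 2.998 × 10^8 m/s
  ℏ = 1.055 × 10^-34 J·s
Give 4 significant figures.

Planck energy density: u_P = c⁷/(ℏG²) = 4.632 × 10^113 J/m³.
95 / 4.632 × 10^113 = 2.051 × 10^-112

2.051 × 10^-112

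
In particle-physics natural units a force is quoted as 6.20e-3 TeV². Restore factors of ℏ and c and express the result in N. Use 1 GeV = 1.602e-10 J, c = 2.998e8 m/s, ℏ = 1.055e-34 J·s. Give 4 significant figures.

5.031e9 N

Force is [E]/[L] = [E]²/(ℏc); restore (ℏc)⁻¹.
1 GeV² → 1/(ℏc) × (1 GeV in J)² = 8.114e5 N.
Convert the energy scale: 6.20e-3 TeV² = 6.20e3 GeV².
Result: 6.20e3 × 8.114e5 = 5.031e9 N.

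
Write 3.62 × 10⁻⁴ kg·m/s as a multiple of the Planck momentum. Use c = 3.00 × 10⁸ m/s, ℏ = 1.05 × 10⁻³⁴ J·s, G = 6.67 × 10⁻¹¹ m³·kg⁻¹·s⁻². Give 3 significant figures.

5.55 × 10⁻⁵

Planck momentum: p_P = √(ℏc³/G) = 6.52 kg·m/s.
3.62 × 10⁻⁴ / 6.52 = 5.55 × 10⁻⁵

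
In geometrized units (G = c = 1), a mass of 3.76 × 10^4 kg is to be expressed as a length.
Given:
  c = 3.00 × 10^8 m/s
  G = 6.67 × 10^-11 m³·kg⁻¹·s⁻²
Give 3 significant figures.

In G = c = 1 units mass has dimensions of length; the conversion factor is G/c².
3.76 × 10^4 kg × (G/c²) = 2.79 × 10^-23 m

2.79 × 10^-23 m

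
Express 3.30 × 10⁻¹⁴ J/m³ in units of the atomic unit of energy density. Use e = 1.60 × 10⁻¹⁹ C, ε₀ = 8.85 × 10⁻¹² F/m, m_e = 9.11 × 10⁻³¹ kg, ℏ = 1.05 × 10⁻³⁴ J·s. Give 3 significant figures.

1.10 × 10⁻²⁷

atomic unit of energy density: u_au = E_h/a₀³ = m_e⁴e¹⁰/((4πε₀)⁵ℏ⁸) = 3.01 × 10¹³ J/m³.
3.30 × 10⁻¹⁴ / 3.01 × 10¹³ = 1.10 × 10⁻²⁷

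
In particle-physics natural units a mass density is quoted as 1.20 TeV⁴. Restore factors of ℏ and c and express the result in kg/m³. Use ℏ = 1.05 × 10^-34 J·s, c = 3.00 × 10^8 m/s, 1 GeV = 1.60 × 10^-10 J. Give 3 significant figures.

2.80 × 10^32 kg/m³

Mass density is [E]/(c²[L]³) = [E]⁴/(ℏ³c⁵).
1 GeV⁴ → 1/(ℏ³c⁵) × (1 GeV in J)⁴ = 2.33 × 10^20 kg/m³.
Convert the energy scale: 1.20 TeV⁴ = 1.20 × 10^12 GeV⁴.
Result: 1.20 × 10^12 × 2.33 × 10^20 = 2.80 × 10^32 kg/m³.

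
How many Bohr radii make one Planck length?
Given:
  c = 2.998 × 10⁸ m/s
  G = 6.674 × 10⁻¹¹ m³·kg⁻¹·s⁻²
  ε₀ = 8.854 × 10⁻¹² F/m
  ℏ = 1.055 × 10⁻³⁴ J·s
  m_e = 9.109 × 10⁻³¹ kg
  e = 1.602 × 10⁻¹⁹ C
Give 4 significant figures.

Planck length: ℓ_P = √(ℏG/c³) = 1.616 × 10⁻³⁵ m
Bohr radius: a₀ = 4πε₀ℏ²/(m_e e²) = 5.297 × 10⁻¹¹ m
ratio = 1.616 × 10⁻³⁵ / 5.297 × 10⁻¹¹ = 3.051 × 10⁻²⁵

3.051 × 10⁻²⁵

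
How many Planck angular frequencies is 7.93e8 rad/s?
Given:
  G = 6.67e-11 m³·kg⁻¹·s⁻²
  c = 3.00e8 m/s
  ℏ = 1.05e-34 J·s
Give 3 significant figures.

Planck angular frequency: ω_P = √(c⁵/(ℏG)) = 1.86e43 rad/s.
7.93e8 / 1.86e43 = 4.26e-35

4.26e-35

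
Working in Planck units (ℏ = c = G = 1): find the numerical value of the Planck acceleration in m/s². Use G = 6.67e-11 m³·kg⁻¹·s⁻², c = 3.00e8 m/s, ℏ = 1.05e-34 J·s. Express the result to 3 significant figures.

Dimensional analysis gives a_P = √(c⁷/(ℏG)).
  = √(3.12e103)
  = 5.59e51 m/s²

5.59e51 m/s²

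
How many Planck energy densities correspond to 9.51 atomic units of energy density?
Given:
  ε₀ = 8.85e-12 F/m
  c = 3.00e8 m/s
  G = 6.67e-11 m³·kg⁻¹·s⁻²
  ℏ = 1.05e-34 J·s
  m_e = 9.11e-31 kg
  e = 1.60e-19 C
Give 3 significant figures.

atomic unit of energy density: u_au = E_h/a₀³ = m_e⁴e¹⁰/((4πε₀)⁵ℏ⁸) = 3.01e13 J/m³
Planck energy density: u_P = c⁷/(ℏG²) = 4.68e113 J/m³
9.51 × 3.01e13 / 4.68e113 = 6.12e-100

6.12e-100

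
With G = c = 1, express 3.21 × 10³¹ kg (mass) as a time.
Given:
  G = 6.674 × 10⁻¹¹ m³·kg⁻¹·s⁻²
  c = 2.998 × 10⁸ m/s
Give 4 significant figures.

7.951 × 10⁻⁵ s

Mass → time via G/c³.
3.21 × 10³¹ kg × (G/c³) = 7.951 × 10⁻⁵ s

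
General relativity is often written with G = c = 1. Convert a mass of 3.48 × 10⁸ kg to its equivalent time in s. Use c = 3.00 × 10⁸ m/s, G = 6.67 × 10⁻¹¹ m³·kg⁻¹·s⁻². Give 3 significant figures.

8.60 × 10⁻²⁸ s

Mass → time via G/c³.
3.48 × 10⁸ kg × (G/c³) = 8.60 × 10⁻²⁸ s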